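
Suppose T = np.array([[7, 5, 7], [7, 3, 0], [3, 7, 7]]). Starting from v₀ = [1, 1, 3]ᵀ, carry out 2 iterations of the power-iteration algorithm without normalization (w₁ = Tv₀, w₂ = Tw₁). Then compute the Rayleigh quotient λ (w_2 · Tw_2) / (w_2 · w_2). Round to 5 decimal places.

λ ≈ 15.41664

w1 = Tv₀ = (33, 10, 31)
w2 = Tw1 = (498, 261, 386)
Tw2 = (7493, 4269, 6023)
w2·Tw2 = 498·7493 + 261·4269 + 386·6023 = 7170601; w2·w2 = 498·498 + 261·261 + 386·386 = 465121
λ ≈ 7170601/465121 = 15.41664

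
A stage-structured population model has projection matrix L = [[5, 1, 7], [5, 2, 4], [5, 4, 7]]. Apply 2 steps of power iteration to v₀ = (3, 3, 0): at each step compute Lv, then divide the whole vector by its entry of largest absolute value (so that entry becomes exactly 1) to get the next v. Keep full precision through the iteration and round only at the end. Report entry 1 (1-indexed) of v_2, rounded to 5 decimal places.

0.82645

Lv0 = (18.000000, 21.000000, 27.000000); divide by 27.000000 → v1 = (0.666667, 0.777778, 1.000000)
Lv1 = (11.111111, 8.888889, 13.444444); divide by 13.444444 → v2 = (0.826446, 0.661157, 1.000000)
Requested entry of v2: 300/363 = 0.82645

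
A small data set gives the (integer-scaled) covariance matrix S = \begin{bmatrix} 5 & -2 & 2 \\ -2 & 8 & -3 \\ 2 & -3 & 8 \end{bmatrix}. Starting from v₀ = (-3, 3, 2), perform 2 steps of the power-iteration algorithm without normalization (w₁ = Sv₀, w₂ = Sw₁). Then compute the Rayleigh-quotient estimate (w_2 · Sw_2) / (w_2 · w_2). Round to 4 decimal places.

λ ≈ 11.2401

w1 = Sv₀ = (5·(-3) + (-2)·3 + 2·2; (-2)·(-3) + 8·3 + (-3)·2; 2·(-3) + (-3)·3 + 8·2) = (-17, 24, 1)
w2 = Sw1 = (5·(-17) + (-2)·24 + 2·1; (-2)·(-17) + 8·24 + (-3)·1; 2·(-17) + (-3)·24 + 8·1) = (-131, 223, -98)
Sw2 = (-1297, 2340, -1715)
w2·Sw2 = (-131)·(-1297) + 223·2340 + (-98)·(-1715) = 859797; w2·w2 = (-131)·(-131) + 223·223 + (-98)·(-98) = 76494
λ ≈ 859797/76494 = 11.2401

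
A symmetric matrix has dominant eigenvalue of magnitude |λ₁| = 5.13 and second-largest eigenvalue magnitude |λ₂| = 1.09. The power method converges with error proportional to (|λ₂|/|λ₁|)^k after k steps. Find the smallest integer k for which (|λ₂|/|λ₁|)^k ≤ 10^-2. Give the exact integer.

|λ₂/λ₁| = 1.09/5.13 = 0.21248
Need k ≥ ln(10^-2) / ln(0.21248) = -4.6052 / -1.5489 ≈ 2.973
Smallest integer k satisfying the bound: 3

3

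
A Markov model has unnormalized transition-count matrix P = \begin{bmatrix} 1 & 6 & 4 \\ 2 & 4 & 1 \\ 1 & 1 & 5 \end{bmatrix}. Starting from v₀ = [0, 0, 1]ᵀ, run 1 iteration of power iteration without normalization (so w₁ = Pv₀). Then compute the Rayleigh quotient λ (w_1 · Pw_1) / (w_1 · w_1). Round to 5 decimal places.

6.83333

w1 = Pv₀ = (1·0 + 6·0 + 4·1; 2·0 + 4·0 + 1·1; 1·0 + 1·0 + 5·1) = (4, 1, 5)
Pw1 = (30, 17, 30)
w1·Pw1 = 4·30 + 1·17 + 5·30 = 287; w1·w1 = 4·4 + 1·1 + 5·5 = 42
λ ≈ 287/42 = 6.83333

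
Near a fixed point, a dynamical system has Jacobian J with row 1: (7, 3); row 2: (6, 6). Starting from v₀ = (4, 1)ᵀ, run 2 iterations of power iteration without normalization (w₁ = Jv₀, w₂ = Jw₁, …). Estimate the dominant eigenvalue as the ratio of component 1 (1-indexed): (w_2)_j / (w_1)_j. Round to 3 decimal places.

w1 = Jv₀ = (7·4 + 3·1; 6·4 + 6·1) = (31, 30)
w2 = Jw1 = (7·31 + 3·30; 6·31 + 6·30) = (307, 366)
Ratio at component: 307 / 31 = 9.903

9.903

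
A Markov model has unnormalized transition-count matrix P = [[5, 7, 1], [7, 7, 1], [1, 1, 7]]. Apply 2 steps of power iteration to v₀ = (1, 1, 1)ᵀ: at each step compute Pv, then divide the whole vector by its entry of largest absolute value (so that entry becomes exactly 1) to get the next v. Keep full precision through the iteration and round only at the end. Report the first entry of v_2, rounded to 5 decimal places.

Pv0 = (13.000000, 15.000000, 9.000000); divide by 15.000000 → v1 = (0.866667, 1.000000, 0.600000)
Pv1 = (11.933333, 13.666667, 6.066667); divide by 13.666667 → v2 = (0.873171, 1.000000, 0.443902)
Requested entry of v2: 179/205 = 0.87317

0.87317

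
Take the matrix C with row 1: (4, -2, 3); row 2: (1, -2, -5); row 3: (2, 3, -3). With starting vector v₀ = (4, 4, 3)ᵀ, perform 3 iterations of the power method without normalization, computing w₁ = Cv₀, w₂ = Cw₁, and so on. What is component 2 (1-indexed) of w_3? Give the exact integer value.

419

w1 = Cv₀ = (17, -19, 11)
w2 = Cw1 = (139, 0, -56)
w3 = Cw2 = (388, 419, 446)
The requested component of w3 is 419.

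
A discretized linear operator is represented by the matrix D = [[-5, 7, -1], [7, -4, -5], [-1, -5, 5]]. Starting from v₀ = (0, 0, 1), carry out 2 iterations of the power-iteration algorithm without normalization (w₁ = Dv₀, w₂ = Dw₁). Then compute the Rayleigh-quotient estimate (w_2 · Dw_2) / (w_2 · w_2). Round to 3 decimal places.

5.510

w1 = Dv₀ = (-1, -5, 5)
w2 = Dw1 = (-35, -12, 51)
Dw2 = (40, -452, 350)
w2·Dw2 = (-35)·40 + (-12)·(-452) + 51·350 = 21874; w2·w2 = (-35)·(-35) + (-12)·(-12) + 51·51 = 3970
λ ≈ 21874/3970 = 5.510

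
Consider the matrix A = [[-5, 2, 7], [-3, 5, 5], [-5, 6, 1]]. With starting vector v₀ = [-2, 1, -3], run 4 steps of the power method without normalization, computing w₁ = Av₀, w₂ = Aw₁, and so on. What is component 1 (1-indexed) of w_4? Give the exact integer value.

w1 = Av₀ = ((-5)·(-2) + 2·1 + 7·(-3); (-3)·(-2) + 5·1 + 5·(-3); (-5)·(-2) + 6·1 + 1·(-3)) = (-9, -4, 13)
w2 = Aw1 = ((-5)·(-9) + 2·(-4) + 7·13; (-3)·(-9) + 5·(-4) + 5·13; (-5)·(-9) + 6·(-4) + 1·13) = (128, 72, 34)
w3 = Aw2 = (-258, 146, -174)
w4 = Aw3 = (364, 634, 1992)
The requested component of w4 is 364.

364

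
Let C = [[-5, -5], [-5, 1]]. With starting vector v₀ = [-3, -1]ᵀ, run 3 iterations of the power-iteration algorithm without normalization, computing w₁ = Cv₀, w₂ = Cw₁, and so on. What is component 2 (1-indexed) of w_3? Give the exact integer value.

w1 = Cv₀ = (20, 14)
w2 = Cw1 = (-170, -86)
w3 = Cw2 = (1280, 764)
The requested component of w3 is 764.

764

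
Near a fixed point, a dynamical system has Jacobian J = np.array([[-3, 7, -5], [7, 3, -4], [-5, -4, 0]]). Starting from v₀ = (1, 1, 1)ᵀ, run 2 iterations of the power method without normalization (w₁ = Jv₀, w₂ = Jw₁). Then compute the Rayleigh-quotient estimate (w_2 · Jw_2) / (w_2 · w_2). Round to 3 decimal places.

w1 = Jv₀ = (-1, 6, -9)
w2 = Jw1 = (90, 47, -19)
Jw2 = (154, 847, -638)
w2·Jw2 = 90·154 + 47·847 + (-19)·(-638) = 65791; w2·w2 = 90·90 + 47·47 + (-19)·(-19) = 10670
λ ≈ 65791/10670 = 6.166

6.166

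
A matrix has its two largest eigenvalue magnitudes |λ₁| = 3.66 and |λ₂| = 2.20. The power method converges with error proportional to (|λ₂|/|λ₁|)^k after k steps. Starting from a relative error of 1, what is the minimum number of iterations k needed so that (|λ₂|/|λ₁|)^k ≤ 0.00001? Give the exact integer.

23

|λ₂/λ₁| = 2.20/3.66 = 0.60109
Need k ≥ ln(0.00001) / ln(0.60109) = -11.5129 / -0.5090 ≈ 22.618
Smallest integer k satisfying the bound: 23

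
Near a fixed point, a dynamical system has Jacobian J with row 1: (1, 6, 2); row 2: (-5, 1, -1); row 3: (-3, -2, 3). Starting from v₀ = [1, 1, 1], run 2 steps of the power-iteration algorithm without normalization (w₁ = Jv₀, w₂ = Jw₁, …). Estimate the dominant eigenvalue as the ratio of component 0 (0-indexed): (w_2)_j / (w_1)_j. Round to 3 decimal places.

-2.778

w1 = Jv₀ = (9, -5, -2)
w2 = Jw1 = (-25, -48, -23)
Ratio at component: -25 / 9 = -2.778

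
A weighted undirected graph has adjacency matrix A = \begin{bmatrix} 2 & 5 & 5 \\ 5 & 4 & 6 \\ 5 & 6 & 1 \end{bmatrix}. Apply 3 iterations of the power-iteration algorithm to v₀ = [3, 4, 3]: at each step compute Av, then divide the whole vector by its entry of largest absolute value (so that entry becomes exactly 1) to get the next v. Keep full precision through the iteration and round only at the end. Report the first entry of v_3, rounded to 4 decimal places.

0.8245

Av0 = (41.00000, 49.00000, 42.00000); divide by 49.00000 → v1 = (0.83673, 1.00000, 0.85714)
Av1 = (10.95918, 13.32653, 11.04082); divide by 13.32653 → v2 = (0.82236, 1.00000, 0.82848)
Av2 = (10.78714, 13.08270, 10.94028); divide by 13.08270 → v3 = (0.82453, 1.00000, 0.83624)
Requested entry of v3: 7044/8543 = 0.8245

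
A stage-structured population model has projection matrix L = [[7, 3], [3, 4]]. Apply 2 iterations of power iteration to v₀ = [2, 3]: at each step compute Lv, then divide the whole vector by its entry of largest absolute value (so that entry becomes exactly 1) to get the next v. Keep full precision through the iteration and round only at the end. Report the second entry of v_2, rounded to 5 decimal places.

Lv0 = (23.000000, 18.000000); divide by 23.000000 → v1 = (1.000000, 0.782609)
Lv1 = (9.347826, 6.130435); divide by 9.347826 → v2 = (1.000000, 0.655814)
Requested entry of v2: 141/215 = 0.65581

0.65581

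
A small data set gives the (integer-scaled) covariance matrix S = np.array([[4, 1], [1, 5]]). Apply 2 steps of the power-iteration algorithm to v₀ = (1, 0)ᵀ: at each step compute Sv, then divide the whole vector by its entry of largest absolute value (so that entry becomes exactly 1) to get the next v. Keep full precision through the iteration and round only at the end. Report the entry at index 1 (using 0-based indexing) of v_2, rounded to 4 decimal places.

Sv0 = (4.00000, 1.00000); divide by 4.00000 → v1 = (1.00000, 0.25000)
Sv1 = (4.25000, 2.25000); divide by 4.25000 → v2 = (1.00000, 0.52941)
Requested entry of v2: 9/17 = 0.5294

0.5294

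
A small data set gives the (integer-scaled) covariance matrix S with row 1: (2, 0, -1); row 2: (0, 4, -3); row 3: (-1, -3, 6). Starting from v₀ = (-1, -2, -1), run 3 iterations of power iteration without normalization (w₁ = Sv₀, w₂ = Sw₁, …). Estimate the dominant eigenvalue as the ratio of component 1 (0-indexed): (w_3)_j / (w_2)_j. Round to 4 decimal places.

w1 = Sv₀ = (-1, -5, 1)
w2 = Sw1 = (-3, -23, 22)
w3 = Sw2 = (-28, -158, 204)
Ratio at component: -158 / -23 = 6.8696

6.8696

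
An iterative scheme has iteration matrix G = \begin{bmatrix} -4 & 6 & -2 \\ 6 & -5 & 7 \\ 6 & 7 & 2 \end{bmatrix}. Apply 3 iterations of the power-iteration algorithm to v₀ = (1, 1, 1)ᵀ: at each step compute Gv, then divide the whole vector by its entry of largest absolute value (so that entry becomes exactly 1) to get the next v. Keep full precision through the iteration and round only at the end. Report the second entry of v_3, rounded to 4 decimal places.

0.5238

Gv0 = (0.00000, 8.00000, 15.00000); divide by 15.00000 → v1 = (0.00000, 0.53333, 1.00000)
Gv1 = (1.20000, 4.33333, 5.73333); divide by 5.73333 → v2 = (0.20930, 0.75581, 1.00000)
Gv2 = (1.69767, 4.47674, 8.54651); divide by 8.54651 → v3 = (0.19864, 0.52381, 1.00000)
Requested entry of v3: 385/735 = 0.5238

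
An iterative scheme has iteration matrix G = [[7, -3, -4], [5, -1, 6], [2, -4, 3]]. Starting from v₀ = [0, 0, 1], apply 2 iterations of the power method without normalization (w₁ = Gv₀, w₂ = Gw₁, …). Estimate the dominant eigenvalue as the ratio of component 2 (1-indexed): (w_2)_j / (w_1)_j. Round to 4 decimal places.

w1 = Gv₀ = (7·0 + (-3)·0 + (-4)·1; 5·0 + (-1)·0 + 6·1; 2·0 + (-4)·0 + 3·1) = (-4, 6, 3)
w2 = Gw1 = (7·(-4) + (-3)·6 + (-4)·3; 5·(-4) + (-1)·6 + 6·3; 2·(-4) + (-4)·6 + 3·3) = (-58, -8, -23)
Ratio at component: -8 / 6 = -1.3333

-1.3333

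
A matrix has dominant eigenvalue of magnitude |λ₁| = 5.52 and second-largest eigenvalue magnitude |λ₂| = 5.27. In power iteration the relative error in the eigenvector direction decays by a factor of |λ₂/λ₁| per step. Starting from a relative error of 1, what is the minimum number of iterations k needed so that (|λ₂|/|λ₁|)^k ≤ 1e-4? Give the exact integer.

199

|λ₂/λ₁| = 5.27/5.52 = 0.95471
Need k ≥ ln(1e-4) / ln(0.95471) = -9.2103 / -0.0463 ≈ 198.724
Smallest integer k satisfying the bound: 199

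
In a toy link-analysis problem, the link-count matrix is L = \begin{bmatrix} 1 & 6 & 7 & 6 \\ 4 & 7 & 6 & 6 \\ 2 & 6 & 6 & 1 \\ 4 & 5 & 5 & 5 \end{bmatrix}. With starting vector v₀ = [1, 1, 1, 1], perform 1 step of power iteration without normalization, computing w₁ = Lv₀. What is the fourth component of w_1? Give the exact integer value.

19

w1 = Lv₀ = (20, 23, 15, 19)
The requested component of w1 is 19.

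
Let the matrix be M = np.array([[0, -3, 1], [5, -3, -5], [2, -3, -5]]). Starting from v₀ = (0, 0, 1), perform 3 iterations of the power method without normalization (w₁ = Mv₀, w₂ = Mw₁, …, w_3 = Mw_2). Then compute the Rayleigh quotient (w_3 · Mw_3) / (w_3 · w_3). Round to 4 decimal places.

-7.0078

w1 = Mv₀ = (1, -5, -5)
w2 = Mw1 = (10, 45, 42)
w3 = Mw2 = (-93, -295, -325)
Mw3 = (560, 2045, 2324)
w3·Mw3 = (-93)·560 + (-295)·2045 + (-325)·2324 = -1410655; w3·w3 = (-93)·(-93) + (-295)·(-295) + (-325)·(-325) = 201299
λ ≈ -1410655/201299 = -7.0078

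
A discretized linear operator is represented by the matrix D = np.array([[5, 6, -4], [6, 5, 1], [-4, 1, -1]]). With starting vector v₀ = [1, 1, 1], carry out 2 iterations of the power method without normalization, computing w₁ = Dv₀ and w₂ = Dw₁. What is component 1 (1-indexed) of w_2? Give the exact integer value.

w1 = Dv₀ = (7, 12, -4)
w2 = Dw1 = (123, 98, -12)
The requested component of w2 is 123.

123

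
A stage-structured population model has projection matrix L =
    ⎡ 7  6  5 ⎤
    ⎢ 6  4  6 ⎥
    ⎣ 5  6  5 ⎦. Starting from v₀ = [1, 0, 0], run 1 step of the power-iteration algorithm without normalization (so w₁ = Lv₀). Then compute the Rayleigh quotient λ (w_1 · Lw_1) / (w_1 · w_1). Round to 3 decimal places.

w1 = Lv₀ = (7, 6, 5)
Lw1 = (110, 96, 96)
w1·Lw1 = 7·110 + 6·96 + 5·96 = 1826; w1·w1 = 7·7 + 6·6 + 5·5 = 110
λ ≈ 1826/110 = 16.600

λ ≈ 16.600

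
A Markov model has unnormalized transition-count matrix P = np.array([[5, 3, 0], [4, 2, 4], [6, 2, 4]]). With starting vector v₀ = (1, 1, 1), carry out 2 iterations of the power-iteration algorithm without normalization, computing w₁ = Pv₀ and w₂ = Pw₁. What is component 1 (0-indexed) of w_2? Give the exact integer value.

100

w1 = Pv₀ = (5·1 + 3·1 + 0·1; 4·1 + 2·1 + 4·1; 6·1 + 2·1 + 4·1) = (8, 10, 12)
w2 = Pw1 = (5·8 + 3·10 + 0·12; 4·8 + 2·10 + 4·12; 6·8 + 2·10 + 4·12) = (70, 100, 116)
The requested component of w2 is 100.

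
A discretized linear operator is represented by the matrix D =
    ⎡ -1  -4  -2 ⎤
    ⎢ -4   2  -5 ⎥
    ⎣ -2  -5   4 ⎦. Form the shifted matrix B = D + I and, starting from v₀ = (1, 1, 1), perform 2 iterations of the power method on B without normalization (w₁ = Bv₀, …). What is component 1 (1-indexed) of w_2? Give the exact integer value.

28

B = D + I has rows (0, -4, -2); (-4, 3, -5); (-2, -5, 5)
w1 = Bv₀ = (0·1 + (-4)·1 + (-2)·1; (-4)·1 + 3·1 + (-5)·1; (-2)·1 + (-5)·1 + 5·1) = (-6, -6, -2)
w2 = Bw1 = (0·(-6) + (-4)·(-6) + (-2)·(-2); (-4)·(-6) + 3·(-6) + (-5)·(-2); (-2)·(-6) + (-5)·(-6) + 5·(-2)) = (28, 16, 32)
Requested component of w2: 28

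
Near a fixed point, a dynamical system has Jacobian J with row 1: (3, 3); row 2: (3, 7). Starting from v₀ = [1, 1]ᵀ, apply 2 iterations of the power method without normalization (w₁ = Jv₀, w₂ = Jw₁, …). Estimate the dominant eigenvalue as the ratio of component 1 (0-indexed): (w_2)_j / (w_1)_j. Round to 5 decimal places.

λ ≈ 8.80000

w1 = Jv₀ = (3·1 + 3·1; 3·1 + 7·1) = (6, 10)
w2 = Jw1 = (3·6 + 3·10; 3·6 + 7·10) = (48, 88)
Ratio at component: 88 / 10 = 8.80000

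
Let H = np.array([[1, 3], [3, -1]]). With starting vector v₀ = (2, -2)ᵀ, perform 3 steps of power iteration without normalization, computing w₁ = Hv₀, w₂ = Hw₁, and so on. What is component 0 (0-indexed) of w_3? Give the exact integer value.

w1 = Hv₀ = (-4, 8)
w2 = Hw1 = (20, -20)
w3 = Hw2 = (-40, 80)
The requested component of w3 is -40.

-40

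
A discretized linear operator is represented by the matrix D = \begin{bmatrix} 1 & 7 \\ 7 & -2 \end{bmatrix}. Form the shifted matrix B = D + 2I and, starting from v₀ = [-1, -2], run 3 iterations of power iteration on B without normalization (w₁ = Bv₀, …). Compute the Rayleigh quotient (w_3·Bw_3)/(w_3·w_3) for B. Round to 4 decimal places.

B = D + 2I has rows (3, 7); (7, 0)
w1 = Bv₀ = (3·(-1) + 7·(-2); 7·(-1) + 0·(-2)) = (-17, -7)
w2 = Bw1 = (3·(-17) + 7·(-7); 7·(-17) + 0·(-7)) = (-100, -119)
w3 = Bw2 = (-1133, -700)
Bw3 = (-8299, -7931)
w3·Bw3 = 14954467; w3·w3 = 1773689; μ ≈ 14954467/1773689 = 8.4313

8.4313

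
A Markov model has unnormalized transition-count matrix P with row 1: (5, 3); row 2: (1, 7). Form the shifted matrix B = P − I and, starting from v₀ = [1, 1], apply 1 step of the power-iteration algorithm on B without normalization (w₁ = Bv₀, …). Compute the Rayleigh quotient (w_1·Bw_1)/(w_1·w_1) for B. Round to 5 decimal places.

B = P − I has rows (4, 3); (1, 6)
w1 = Bv₀ = (7, 7)
Bw1 = (49, 49)
w1·Bw1 = 686; w1·w1 = 98; μ ≈ 686/98 = 7.00000

7.00000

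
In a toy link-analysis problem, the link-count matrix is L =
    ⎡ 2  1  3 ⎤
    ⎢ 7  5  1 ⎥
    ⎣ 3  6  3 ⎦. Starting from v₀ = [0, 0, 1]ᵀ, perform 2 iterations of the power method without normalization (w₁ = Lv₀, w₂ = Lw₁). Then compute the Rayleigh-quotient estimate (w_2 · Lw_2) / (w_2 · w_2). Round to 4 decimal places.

w1 = Lv₀ = (3, 1, 3)
w2 = Lw1 = (16, 29, 24)
Lw2 = (133, 281, 294)
w2·Lw2 = 16·133 + 29·281 + 24·294 = 17333; w2·w2 = 16·16 + 29·29 + 24·24 = 1673
λ ≈ 17333/1673 = 10.3604

λ ≈ 10.3604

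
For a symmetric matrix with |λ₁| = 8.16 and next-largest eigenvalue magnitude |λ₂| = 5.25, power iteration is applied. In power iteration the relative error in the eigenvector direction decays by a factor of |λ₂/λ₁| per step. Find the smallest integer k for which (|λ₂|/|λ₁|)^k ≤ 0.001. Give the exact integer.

16

|λ₂/λ₁| = 5.25/8.16 = 0.64338
Need k ≥ ln(0.001) / ln(0.64338) = -6.9078 / -0.4410 ≈ 15.663
Smallest integer k satisfying the bound: 16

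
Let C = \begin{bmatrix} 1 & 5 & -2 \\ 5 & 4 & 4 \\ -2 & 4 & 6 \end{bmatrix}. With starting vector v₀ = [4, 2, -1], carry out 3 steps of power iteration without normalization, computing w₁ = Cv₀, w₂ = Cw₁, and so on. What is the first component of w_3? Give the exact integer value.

w1 = Cv₀ = (1·4 + 5·2 + (-2)·(-1); 5·4 + 4·2 + 4·(-1); (-2)·4 + 4·2 + 6·(-1)) = (16, 24, -6)
w2 = Cw1 = (1·16 + 5·24 + (-2)·(-6); 5·16 + 4·24 + 4·(-6); (-2)·16 + 4·24 + 6·(-6)) = (148, 152, 28)
w3 = Cw2 = (852, 1460, 480)
The requested component of w3 is 852.

852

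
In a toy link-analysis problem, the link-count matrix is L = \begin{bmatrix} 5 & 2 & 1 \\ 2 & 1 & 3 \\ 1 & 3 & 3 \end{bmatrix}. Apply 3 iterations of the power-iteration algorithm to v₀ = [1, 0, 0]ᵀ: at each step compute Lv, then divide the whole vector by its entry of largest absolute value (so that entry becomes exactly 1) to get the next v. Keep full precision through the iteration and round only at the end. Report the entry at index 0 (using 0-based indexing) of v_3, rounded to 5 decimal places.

1.00000

Lv0 = (5.000000, 2.000000, 1.000000); divide by 5.000000 → v1 = (1.000000, 0.400000, 0.200000)
Lv1 = (6.000000, 3.000000, 2.800000); divide by 6.000000 → v2 = (1.000000, 0.500000, 0.466667)
Lv2 = (6.466667, 3.900000, 3.900000); divide by 6.466667 → v3 = (1.000000, 0.603093, 0.603093)
Requested entry of v3: 194/194 = 1.00000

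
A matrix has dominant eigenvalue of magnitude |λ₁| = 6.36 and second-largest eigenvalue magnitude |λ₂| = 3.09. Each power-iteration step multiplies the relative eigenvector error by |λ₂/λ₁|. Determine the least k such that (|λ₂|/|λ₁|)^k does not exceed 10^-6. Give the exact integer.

|λ₂/λ₁| = 3.09/6.36 = 0.48585
Need k ≥ ln(10^-6) / ln(0.48585) = -13.8155 / -0.7219 ≈ 19.139
Smallest integer k satisfying the bound: 20

20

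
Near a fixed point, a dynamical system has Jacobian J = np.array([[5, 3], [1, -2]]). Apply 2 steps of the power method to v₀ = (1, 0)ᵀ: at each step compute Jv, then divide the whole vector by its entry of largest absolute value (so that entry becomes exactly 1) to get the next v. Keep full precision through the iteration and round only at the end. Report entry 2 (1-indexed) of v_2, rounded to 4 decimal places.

Jv0 = (5.00000, 1.00000); divide by 5.00000 → v1 = (1.00000, 0.20000)
Jv1 = (5.60000, 0.60000); divide by 5.60000 → v2 = (1.00000, 0.10714)
Requested entry of v2: 3/28 = 0.1071

0.1071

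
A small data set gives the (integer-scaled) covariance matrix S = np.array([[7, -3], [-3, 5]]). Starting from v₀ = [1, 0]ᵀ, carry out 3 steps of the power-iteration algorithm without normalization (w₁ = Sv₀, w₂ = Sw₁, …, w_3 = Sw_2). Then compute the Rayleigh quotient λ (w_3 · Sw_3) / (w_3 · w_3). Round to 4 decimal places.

w1 = Sv₀ = (7·1 + (-3)·0; (-3)·1 + 5·0) = (7, -3)
w2 = Sw1 = (7·7 + (-3)·(-3); (-3)·7 + 5·(-3)) = (58, -36)
w3 = Sw2 = (514, -354)
Sw3 = (4660, -3312)
w3·Sw3 = 514·4660 + (-354)·(-3312) = 3567688; w3·w3 = 514·514 + (-354)·(-354) = 389512
λ ≈ 3567688/389512 = 9.1594

λ ≈ 9.1594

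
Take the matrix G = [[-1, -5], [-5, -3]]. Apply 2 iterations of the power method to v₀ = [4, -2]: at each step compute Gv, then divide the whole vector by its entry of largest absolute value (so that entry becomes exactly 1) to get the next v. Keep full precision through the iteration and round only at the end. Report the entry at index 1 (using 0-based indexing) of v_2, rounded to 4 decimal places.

0.1875

Gv0 = (6.00000, -14.00000); divide by -14.00000 → v1 = (-0.42857, 1.00000)
Gv1 = (-4.57143, -0.85714); divide by -4.57143 → v2 = (1.00000, 0.18750)
Requested entry of v2: 12/64 = 0.1875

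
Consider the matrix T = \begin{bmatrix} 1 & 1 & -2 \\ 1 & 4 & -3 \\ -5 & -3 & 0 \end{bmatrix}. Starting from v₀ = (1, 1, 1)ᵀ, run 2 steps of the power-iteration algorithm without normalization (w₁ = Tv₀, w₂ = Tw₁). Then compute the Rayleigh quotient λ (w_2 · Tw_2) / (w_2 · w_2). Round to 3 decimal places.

λ ≈ 5.405

w1 = Tv₀ = (1·1 + 1·1 + (-2)·1; 1·1 + 4·1 + (-3)·1; (-5)·1 + (-3)·1 + 0·1) = (0, 2, -8)
w2 = Tw1 = (1·0 + 1·2 + (-2)·(-8); 1·0 + 4·2 + (-3)·(-8); (-5)·0 + (-3)·2 + 0·(-8)) = (18, 32, -6)
Tw2 = (62, 164, -186)
w2·Tw2 = 18·62 + 32·164 + (-6)·(-186) = 7480; w2·w2 = 18·18 + 32·32 + (-6)·(-6) = 1384
λ ≈ 7480/1384 = 5.405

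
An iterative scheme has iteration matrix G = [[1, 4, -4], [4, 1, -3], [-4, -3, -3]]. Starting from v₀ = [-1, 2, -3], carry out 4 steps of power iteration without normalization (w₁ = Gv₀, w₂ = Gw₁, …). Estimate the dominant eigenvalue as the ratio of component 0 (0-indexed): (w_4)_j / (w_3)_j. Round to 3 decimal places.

λ ≈ 3.165

w1 = Gv₀ = (1·(-1) + 4·2 + (-4)·(-3); 4·(-1) + 1·2 + (-3)·(-3); (-4)·(-1) + (-3)·2 + (-3)·(-3)) = (19, 7, 7)
w2 = Gw1 = (1·19 + 4·7 + (-4)·7; 4·19 + 1·7 + (-3)·7; (-4)·19 + (-3)·7 + (-3)·7) = (19, 62, -118)
w3 = Gw2 = (739, 492, 92)
w4 = Gw3 = (2339, 3172, -4708)
Ratio at component: 2339 / 739 = 3.165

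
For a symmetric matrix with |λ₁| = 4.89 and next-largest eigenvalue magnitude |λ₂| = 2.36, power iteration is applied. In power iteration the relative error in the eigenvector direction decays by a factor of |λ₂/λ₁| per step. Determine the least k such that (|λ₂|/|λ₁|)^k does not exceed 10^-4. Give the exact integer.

|λ₂/λ₁| = 2.36/4.89 = 0.48262
Need k ≥ ln(10^-4) / ln(0.48262) = -9.2103 / -0.7285 ≈ 12.642
Smallest integer k satisfying the bound: 13

13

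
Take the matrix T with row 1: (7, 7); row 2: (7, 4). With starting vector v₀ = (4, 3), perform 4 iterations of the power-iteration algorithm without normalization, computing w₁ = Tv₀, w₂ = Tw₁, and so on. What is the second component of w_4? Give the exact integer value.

w1 = Tv₀ = (49, 40)
w2 = Tw1 = (623, 503)
w3 = Tw2 = (7882, 6373)
w4 = Tw3 = (99785, 80666)
The requested component of w4 is 80666.

80666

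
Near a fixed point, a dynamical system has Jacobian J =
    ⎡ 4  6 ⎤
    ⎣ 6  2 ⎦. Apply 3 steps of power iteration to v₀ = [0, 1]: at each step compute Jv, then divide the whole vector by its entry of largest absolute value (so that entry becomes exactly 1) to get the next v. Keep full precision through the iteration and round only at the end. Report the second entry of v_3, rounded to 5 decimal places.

Jv0 = (6.000000, 2.000000); divide by 6.000000 → v1 = (1.000000, 0.333333)
Jv1 = (6.000000, 6.666667); divide by 6.666667 → v2 = (0.900000, 1.000000)
Jv2 = (9.600000, 7.400000); divide by 9.600000 → v3 = (1.000000, 0.770833)
Requested entry of v3: 296/384 = 0.77083

0.77083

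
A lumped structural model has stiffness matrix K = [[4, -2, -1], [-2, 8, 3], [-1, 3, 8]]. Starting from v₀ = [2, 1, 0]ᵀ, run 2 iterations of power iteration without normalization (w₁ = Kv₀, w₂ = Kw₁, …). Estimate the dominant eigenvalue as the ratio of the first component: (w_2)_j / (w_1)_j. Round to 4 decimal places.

w1 = Kv₀ = (4·2 + (-2)·1 + (-1)·0; (-2)·2 + 8·1 + 3·0; (-1)·2 + 3·1 + 8·0) = (6, 4, 1)
w2 = Kw1 = (4·6 + (-2)·4 + (-1)·1; (-2)·6 + 8·4 + 3·1; (-1)·6 + 3·4 + 8·1) = (15, 23, 14)
Ratio at component: 15 / 6 = 2.5000

2.5000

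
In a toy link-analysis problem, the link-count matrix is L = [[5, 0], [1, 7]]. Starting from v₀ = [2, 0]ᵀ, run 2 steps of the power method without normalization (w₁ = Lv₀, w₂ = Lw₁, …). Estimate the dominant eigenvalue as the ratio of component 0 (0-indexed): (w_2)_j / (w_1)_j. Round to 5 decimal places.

λ ≈ 5.00000

w1 = Lv₀ = (5·2 + 0·0; 1·2 + 7·0) = (10, 2)
w2 = Lw1 = (5·10 + 0·2; 1·10 + 7·2) = (50, 24)
Ratio at component: 50 / 10 = 5.00000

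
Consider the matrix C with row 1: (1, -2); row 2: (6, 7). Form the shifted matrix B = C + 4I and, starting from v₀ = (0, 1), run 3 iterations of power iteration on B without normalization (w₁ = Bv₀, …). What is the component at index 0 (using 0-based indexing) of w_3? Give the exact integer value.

B = C + 4I has rows (5, -2); (6, 11)
w1 = Bv₀ = (5·0 + (-2)·1; 6·0 + 11·1) = (-2, 11)
w2 = Bw1 = (5·(-2) + (-2)·11; 6·(-2) + 11·11) = (-32, 109)
w3 = Bw2 = (-378, 1007)
Requested component of w3: -378

-378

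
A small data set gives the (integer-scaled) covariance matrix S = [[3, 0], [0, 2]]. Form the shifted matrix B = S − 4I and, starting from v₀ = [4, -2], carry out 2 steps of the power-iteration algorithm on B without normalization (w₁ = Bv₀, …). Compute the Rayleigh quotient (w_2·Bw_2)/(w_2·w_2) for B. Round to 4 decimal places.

B = S − 4I has rows (-1, 0); (0, -2)
w1 = Bv₀ = ((-1)·4 + 0·(-2); 0·4 + (-2)·(-2)) = (-4, 4)
w2 = Bw1 = ((-1)·(-4) + 0·4; 0·(-4) + (-2)·4) = (4, -8)
Bw2 = (-4, 16)
w2·Bw2 = -144; w2·w2 = 80; μ ≈ -144/80 = -1.8000

-1.8000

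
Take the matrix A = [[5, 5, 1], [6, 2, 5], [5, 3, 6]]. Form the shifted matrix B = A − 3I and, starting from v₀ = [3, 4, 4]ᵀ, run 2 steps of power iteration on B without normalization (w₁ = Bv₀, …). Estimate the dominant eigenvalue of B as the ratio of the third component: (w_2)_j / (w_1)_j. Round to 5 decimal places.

B = A − 3I has rows (2, 5, 1); (6, -1, 5); (5, 3, 3)
w1 = Bv₀ = (2·3 + 5·4 + 1·4; 6·3 + (-1)·4 + 5·4; 5·3 + 3·4 + 3·4) = (30, 34, 39)
w2 = Bw1 = (2·30 + 5·34 + 1·39; 6·30 + (-1)·34 + 5·39; 5·30 + 3·34 + 3·39) = (269, 341, 369)
Ratio: 369/39 = 9.46154

9.46154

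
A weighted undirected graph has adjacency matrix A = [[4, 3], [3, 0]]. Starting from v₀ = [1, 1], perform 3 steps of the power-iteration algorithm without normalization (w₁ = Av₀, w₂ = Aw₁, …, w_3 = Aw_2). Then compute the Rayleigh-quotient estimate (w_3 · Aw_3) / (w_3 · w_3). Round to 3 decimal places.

5.605

w1 = Av₀ = (4·1 + 3·1; 3·1 + 0·1) = (7, 3)
w2 = Aw1 = (4·7 + 3·3; 3·7 + 0·3) = (37, 21)
w3 = Aw2 = (211, 111)
Aw3 = (1177, 633)
w3·Aw3 = 211·1177 + 111·633 = 318610; w3·w3 = 211·211 + 111·111 = 56842
λ ≈ 318610/56842 = 5.605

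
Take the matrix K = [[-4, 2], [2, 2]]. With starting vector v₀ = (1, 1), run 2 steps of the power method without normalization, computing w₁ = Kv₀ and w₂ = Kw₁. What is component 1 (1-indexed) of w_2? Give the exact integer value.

16

w1 = Kv₀ = (-2, 4)
w2 = Kw1 = (16, 4)
The requested component of w2 is 16.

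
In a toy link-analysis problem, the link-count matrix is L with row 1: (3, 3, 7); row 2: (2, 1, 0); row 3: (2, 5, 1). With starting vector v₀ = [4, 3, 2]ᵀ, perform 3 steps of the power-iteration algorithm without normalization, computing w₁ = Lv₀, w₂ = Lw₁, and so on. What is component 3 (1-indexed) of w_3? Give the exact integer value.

w1 = Lv₀ = (35, 11, 25)
w2 = Lw1 = (313, 81, 150)
w3 = Lw2 = (2232, 707, 1181)
The requested component of w3 is 1181.

1181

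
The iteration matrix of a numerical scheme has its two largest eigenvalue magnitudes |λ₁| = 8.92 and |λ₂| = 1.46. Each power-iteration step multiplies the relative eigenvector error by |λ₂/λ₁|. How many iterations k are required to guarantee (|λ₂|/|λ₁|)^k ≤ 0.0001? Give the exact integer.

6

|λ₂/λ₁| = 1.46/8.92 = 0.16368
Need k ≥ ln(0.0001) / ln(0.16368) = -9.2103 / -1.8099 ≈ 5.089
Smallest integer k satisfying the bound: 6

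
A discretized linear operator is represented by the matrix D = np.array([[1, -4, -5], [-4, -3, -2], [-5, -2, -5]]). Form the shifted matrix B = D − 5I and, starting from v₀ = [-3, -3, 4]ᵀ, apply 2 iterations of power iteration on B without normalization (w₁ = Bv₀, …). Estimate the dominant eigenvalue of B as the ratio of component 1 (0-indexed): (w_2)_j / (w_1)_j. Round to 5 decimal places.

B = D − 5I has rows (-4, -4, -5); (-4, -8, -2); (-5, -2, -10)
w1 = Bv₀ = (4, 28, -19)
w2 = Bw1 = (-33, -202, 114)
Ratio: -202/28 = -7.21429

μ ≈ -7.21429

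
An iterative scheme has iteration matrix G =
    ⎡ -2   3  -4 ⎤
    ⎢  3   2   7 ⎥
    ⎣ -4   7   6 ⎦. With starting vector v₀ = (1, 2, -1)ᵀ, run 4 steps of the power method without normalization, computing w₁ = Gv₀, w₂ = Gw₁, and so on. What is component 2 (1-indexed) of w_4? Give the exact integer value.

3768

w1 = Gv₀ = ((-2)·1 + 3·2 + (-4)·(-1); 3·1 + 2·2 + 7·(-1); (-4)·1 + 7·2 + 6·(-1)) = (8, 0, 4)
w2 = Gw1 = ((-2)·8 + 3·0 + (-4)·4; 3·8 + 2·0 + 7·4; (-4)·8 + 7·0 + 6·4) = (-32, 52, -8)
w3 = Gw2 = (252, -48, 444)
w4 = Gw3 = (-2424, 3768, 1320)
The requested component of w4 is 3768.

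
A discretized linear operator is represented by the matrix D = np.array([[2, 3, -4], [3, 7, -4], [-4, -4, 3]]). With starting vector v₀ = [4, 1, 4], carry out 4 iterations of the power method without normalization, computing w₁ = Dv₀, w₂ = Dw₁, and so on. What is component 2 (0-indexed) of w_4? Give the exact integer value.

-3624

w1 = Dv₀ = (2·4 + 3·1 + (-4)·4; 3·4 + 7·1 + (-4)·4; (-4)·4 + (-4)·1 + 3·4) = (-5, 3, -8)
w2 = Dw1 = (2·(-5) + 3·3 + (-4)·(-8); 3·(-5) + 7·3 + (-4)·(-8); (-4)·(-5) + (-4)·3 + 3·(-8)) = (31, 38, -16)
w3 = Dw2 = (240, 423, -324)
w4 = Dw3 = (3045, 4977, -3624)
The requested component of w4 is -3624.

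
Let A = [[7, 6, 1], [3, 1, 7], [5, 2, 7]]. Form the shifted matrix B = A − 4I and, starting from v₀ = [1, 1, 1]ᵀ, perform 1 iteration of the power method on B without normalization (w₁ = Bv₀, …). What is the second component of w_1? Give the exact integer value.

B = A − 4I has rows (3, 6, 1); (3, -3, 7); (5, 2, 3)
w1 = Bv₀ = (10, 7, 10)
Requested component of w1: 7

7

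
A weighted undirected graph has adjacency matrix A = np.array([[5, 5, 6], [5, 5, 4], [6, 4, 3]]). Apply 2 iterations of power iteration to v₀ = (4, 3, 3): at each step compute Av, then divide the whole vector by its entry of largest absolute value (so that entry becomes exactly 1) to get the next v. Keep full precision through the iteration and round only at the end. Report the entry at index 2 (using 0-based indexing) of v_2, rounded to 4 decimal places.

0.8325

Av0 = (53.00000, 47.00000, 45.00000); divide by 53.00000 → v1 = (1.00000, 0.88679, 0.84906)
Av1 = (14.52830, 12.83019, 12.09434); divide by 14.52830 → v2 = (1.00000, 0.88312, 0.83247)
Requested entry of v2: 641/770 = 0.8325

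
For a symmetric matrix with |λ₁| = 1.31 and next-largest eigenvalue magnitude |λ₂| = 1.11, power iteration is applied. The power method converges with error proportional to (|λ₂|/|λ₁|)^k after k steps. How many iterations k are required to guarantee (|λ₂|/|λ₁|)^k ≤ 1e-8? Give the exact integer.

|λ₂/λ₁| = 1.11/1.31 = 0.84733
Need k ≥ ln(1e-8) / ln(0.84733) = -18.4207 / -0.1657 ≈ 111.191
Smallest integer k satisfying the bound: 112

112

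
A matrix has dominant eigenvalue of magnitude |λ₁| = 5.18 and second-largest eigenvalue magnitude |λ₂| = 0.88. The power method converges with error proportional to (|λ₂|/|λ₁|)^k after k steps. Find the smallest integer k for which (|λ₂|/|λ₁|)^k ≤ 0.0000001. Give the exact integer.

10

|λ₂/λ₁| = 0.88/5.18 = 0.16988
Need k ≥ ln(0.0000001) / ln(0.16988) = -16.1181 / -1.7726 ≈ 9.093
Smallest integer k satisfying the bound: 10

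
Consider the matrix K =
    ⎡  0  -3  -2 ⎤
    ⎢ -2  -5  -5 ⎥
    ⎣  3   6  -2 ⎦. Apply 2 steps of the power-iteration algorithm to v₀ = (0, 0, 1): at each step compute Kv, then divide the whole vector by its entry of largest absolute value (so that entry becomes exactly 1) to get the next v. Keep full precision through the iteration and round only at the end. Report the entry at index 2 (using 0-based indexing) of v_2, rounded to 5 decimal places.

-0.82051

Kv0 = (-2.000000, -5.000000, -2.000000); divide by -5.000000 → v1 = (0.400000, 1.000000, 0.400000)
Kv1 = (-3.800000, -7.800000, 6.400000); divide by -7.800000 → v2 = (0.487179, 1.000000, -0.820513)
Requested entry of v2: -32/39 = -0.82051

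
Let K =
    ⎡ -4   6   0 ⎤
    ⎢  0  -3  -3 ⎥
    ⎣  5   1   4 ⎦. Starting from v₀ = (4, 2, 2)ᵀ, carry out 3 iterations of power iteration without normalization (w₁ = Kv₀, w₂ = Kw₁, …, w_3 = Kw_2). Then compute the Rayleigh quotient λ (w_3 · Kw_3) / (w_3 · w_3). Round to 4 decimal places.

λ ≈ -0.6775

w1 = Kv₀ = (-4, -12, 30)
w2 = Kw1 = (-56, -54, 88)
w3 = Kw2 = (-100, -102, 18)
Kw3 = (-212, 252, -530)
w3·Kw3 = (-100)·(-212) + (-102)·252 + 18·(-530) = -14044; w3·w3 = (-100)·(-100) + (-102)·(-102) + 18·18 = 20728
λ ≈ -14044/20728 = -0.6775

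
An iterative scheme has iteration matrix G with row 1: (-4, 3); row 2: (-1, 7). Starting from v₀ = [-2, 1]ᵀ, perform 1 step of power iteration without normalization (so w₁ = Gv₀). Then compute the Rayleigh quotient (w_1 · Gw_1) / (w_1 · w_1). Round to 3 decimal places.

λ ≈ 1.391

w1 = Gv₀ = ((-4)·(-2) + 3·1; (-1)·(-2) + 7·1) = (11, 9)
Gw1 = (-17, 52)
w1·Gw1 = 11·(-17) + 9·52 = 281; w1·w1 = 11·11 + 9·9 = 202
λ ≈ 281/202 = 1.391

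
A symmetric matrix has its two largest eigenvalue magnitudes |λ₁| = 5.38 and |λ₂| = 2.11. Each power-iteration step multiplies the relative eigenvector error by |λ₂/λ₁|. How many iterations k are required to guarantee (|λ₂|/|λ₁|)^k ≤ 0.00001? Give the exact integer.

|λ₂/λ₁| = 2.11/5.38 = 0.39219
Need k ≥ ln(0.00001) / ln(0.39219) = -11.5129 / -0.9360 ≈ 12.300
Smallest integer k satisfying the bound: 13

13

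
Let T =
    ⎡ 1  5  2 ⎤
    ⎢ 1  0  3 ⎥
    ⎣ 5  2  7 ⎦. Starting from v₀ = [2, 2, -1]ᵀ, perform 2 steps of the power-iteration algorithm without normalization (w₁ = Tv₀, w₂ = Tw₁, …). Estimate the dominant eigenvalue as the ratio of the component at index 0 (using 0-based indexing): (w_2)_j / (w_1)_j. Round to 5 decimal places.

1.90000

w1 = Tv₀ = (1·2 + 5·2 + 2·(-1); 1·2 + 0·2 + 3·(-1); 5·2 + 2·2 + 7·(-1)) = (10, -1, 7)
w2 = Tw1 = (1·10 + 5·(-1) + 2·7; 1·10 + 0·(-1) + 3·7; 5·10 + 2·(-1) + 7·7) = (19, 31, 97)
Ratio at component: 19 / 10 = 1.90000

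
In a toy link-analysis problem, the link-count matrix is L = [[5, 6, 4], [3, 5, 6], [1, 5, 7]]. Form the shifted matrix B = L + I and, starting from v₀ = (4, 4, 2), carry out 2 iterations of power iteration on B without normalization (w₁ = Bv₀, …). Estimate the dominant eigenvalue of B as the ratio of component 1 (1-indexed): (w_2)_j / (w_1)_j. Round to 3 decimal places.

B = L + I has rows (6, 6, 4); (3, 6, 6); (1, 5, 8)
w1 = Bv₀ = (6·4 + 6·4 + 4·2; 3·4 + 6·4 + 6·2; 1·4 + 5·4 + 8·2) = (56, 48, 40)
w2 = Bw1 = (6·56 + 6·48 + 4·40; 3·56 + 6·48 + 6·40; 1·56 + 5·48 + 8·40) = (784, 696, 616)
Ratio: 784/56 = 14.000

14.000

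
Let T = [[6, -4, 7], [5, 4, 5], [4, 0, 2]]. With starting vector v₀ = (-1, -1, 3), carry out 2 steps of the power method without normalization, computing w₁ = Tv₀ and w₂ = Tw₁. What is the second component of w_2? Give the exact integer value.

129

w1 = Tv₀ = (19, 6, 2)
w2 = Tw1 = (104, 129, 80)
The requested component of w2 is 129.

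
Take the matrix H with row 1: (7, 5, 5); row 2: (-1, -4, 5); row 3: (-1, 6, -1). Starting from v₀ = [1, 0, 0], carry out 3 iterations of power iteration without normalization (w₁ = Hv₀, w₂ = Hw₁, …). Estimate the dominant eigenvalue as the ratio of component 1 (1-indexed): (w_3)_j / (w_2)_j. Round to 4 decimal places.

4.4359

w1 = Hv₀ = (7·1 + 5·0 + 5·0; (-1)·1 + (-4)·0 + 5·0; (-1)·1 + 6·0 + (-1)·0) = (7, -1, -1)
w2 = Hw1 = (7·7 + 5·(-1) + 5·(-1); (-1)·7 + (-4)·(-1) + 5·(-1); (-1)·7 + 6·(-1) + (-1)·(-1)) = (39, -8, -12)
w3 = Hw2 = (173, -67, -75)
Ratio at component: 173 / 39 = 4.4359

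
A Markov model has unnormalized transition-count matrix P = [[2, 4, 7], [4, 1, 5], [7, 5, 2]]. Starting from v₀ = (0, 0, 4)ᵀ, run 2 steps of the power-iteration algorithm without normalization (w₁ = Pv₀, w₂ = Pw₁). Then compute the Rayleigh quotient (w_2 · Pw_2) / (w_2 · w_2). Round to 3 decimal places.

11.829

w1 = Pv₀ = (2·0 + 4·0 + 7·4; 4·0 + 1·0 + 5·4; 7·0 + 5·0 + 2·4) = (28, 20, 8)
w2 = Pw1 = (2·28 + 4·20 + 7·8; 4·28 + 1·20 + 5·8; 7·28 + 5·20 + 2·8) = (192, 172, 312)
Pw2 = (3256, 2500, 2828)
w2·Pw2 = 192·3256 + 172·2500 + 312·2828 = 1937488; w2·w2 = 192·192 + 172·172 + 312·312 = 163792
λ ≈ 1937488/163792 = 11.829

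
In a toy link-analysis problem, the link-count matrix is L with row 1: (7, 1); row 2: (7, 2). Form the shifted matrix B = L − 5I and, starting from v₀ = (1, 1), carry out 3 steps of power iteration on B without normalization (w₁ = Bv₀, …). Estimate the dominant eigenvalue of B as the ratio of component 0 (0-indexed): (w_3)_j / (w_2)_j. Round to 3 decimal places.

μ ≈ 2.900

B = L − 5I has rows (2, 1); (7, -3)
w1 = Bv₀ = (3, 4)
w2 = Bw1 = (10, 9)
w3 = Bw2 = (29, 43)
Ratio: 29/10 = 2.900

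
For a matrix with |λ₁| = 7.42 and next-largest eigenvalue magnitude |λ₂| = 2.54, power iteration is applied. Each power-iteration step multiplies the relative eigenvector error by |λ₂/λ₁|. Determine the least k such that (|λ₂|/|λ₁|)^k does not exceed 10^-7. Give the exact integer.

|λ₂/λ₁| = 2.54/7.42 = 0.34232
Need k ≥ ln(10^-7) / ln(0.34232) = -16.1181 / -1.0720 ≈ 15.035
Smallest integer k satisfying the bound: 16

16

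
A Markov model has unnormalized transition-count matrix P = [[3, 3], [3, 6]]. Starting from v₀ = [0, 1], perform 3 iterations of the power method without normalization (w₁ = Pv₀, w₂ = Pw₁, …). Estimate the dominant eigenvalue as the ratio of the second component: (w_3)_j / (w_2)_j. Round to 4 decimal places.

7.8000

w1 = Pv₀ = (3, 6)
w2 = Pw1 = (27, 45)
w3 = Pw2 = (216, 351)
Ratio at component: 351 / 45 = 7.8000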